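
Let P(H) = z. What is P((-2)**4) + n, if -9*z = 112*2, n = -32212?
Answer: -290132/9 ≈ -32237.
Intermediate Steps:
z = -224/9 (z = -112*2/9 = -1/9*224 = -224/9 ≈ -24.889)
P(H) = -224/9
P((-2)**4) + n = -224/9 - 32212 = -290132/9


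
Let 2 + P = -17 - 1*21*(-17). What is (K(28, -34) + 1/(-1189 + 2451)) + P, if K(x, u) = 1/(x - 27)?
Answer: 427819/1262 ≈ 339.00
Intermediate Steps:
K(x, u) = 1/(-27 + x)
P = 338 (P = -2 + (-17 - 1*21*(-17)) = -2 + (-17 - 21*(-17)) = -2 + (-17 + 357) = -2 + 340 = 338)
(K(28, -34) + 1/(-1189 + 2451)) + P = (1/(-27 + 28) + 1/(-1189 + 2451)) + 338 = (1/1 + 1/1262) + 338 = (1 + 1/1262) + 338 = 1263/1262 + 338 = 427819/1262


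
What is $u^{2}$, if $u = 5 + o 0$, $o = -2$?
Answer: $25$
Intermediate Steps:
$u = 5$ ($u = 5 - 0 = 5 + 0 = 5$)
$u^{2} = 5^{2} = 25$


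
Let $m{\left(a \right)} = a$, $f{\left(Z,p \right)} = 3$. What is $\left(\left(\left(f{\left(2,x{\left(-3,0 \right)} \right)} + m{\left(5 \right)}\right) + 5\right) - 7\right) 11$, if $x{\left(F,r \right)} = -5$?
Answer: $66$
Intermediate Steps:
$\left(\left(\left(f{\left(2,x{\left(-3,0 \right)} \right)} + m{\left(5 \right)}\right) + 5\right) - 7\right) 11 = \left(\left(\left(3 + 5\right) + 5\right) - 7\right) 11 = \left(\left(8 + 5\right) - 7\right) 11 = \left(13 - 7\right) 11 = 6 \cdot 11 = 66$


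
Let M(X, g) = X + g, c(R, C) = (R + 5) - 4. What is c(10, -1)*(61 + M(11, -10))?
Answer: 682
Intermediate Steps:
c(R, C) = 1 + R (c(R, C) = (5 + R) - 4 = 1 + R)
c(10, -1)*(61 + M(11, -10)) = (1 + 10)*(61 + (11 - 10)) = 11*(61 + 1) = 11*62 = 682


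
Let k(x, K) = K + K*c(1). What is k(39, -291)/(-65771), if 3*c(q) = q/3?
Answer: 970/197313 ≈ 0.0049160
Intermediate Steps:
c(q) = q/9 (c(q) = (q/3)/3 = q/9)
k(x, K) = 10*K/9 (k(x, K) = K + K*((⅑)*1) = K + K*(⅑) = K + K/9 = 10*K/9)
k(39, -291)/(-65771) = ((10/9)*(-291))/(-65771) = -970/3*(-1/65771) = 970/197313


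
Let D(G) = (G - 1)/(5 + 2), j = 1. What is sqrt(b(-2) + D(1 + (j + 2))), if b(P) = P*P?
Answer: sqrt(217)/7 ≈ 2.1044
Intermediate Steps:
b(P) = P**2
D(G) = -1/7 + G/7 (D(G) = (-1 + G)/7 = (-1 + G)*(1/7) = -1/7 + G/7)
sqrt(b(-2) + D(1 + (j + 2))) = sqrt((-2)**2 + (-1/7 + (1 + (1 + 2))/7)) = sqrt(4 + (-1/7 + (1 + 3)/7)) = sqrt(4 + (-1/7 + (1/7)*4)) = sqrt(4 + (-1/7 + 4/7)) = sqrt(4 + 3/7) = sqrt(31/7) = sqrt(217)/7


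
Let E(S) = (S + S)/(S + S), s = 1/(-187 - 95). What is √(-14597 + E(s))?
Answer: 2*I*√3649 ≈ 120.81*I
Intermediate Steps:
s = -1/282 (s = 1/(-282) = -1/282 ≈ -0.0035461)
E(S) = 1 (E(S) = (2*S)/((2*S)) = (2*S)*(1/(2*S)) = 1)
√(-14597 + E(s)) = √(-14597 + 1) = √(-14596) = 2*I*√3649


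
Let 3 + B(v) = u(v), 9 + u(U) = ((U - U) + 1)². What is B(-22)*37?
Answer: -407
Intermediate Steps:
u(U) = -8 (u(U) = -9 + ((U - U) + 1)² = -9 + (0 + 1)² = -9 + 1² = -9 + 1 = -8)
B(v) = -11 (B(v) = -3 - 8 = -11)
B(-22)*37 = -11*37 = -407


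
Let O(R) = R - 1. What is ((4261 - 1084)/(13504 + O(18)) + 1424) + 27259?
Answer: 129275340/4507 ≈ 28683.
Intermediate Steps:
O(R) = -1 + R
((4261 - 1084)/(13504 + O(18)) + 1424) + 27259 = ((4261 - 1084)/(13504 + (-1 + 18)) + 1424) + 27259 = (3177/(13504 + 17) + 1424) + 27259 = (3177/13521 + 1424) + 27259 = (3177*(1/13521) + 1424) + 27259 = (1059/4507 + 1424) + 27259 = 6419027/4507 + 27259 = 129275340/4507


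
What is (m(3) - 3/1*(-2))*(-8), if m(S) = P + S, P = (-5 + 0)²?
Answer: -272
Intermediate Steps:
P = 25 (P = (-5)² = 25)
m(S) = 25 + S
(m(3) - 3/1*(-2))*(-8) = ((25 + 3) - 3/1*(-2))*(-8) = (28 - 3*1*(-2))*(-8) = (28 - 3*(-2))*(-8) = (28 + 6)*(-8) = 34*(-8) = -272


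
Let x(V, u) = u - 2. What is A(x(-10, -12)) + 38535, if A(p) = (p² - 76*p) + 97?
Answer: 39892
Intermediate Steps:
x(V, u) = -2 + u
A(p) = 97 + p² - 76*p
A(x(-10, -12)) + 38535 = (97 + (-2 - 12)² - 76*(-2 - 12)) + 38535 = (97 + (-14)² - 76*(-14)) + 38535 = (97 + 196 + 1064) + 38535 = 1357 + 38535 = 39892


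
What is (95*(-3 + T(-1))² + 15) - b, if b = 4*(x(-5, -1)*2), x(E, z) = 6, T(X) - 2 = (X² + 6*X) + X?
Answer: 4622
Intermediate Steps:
T(X) = 2 + X² + 7*X (T(X) = 2 + ((X² + 6*X) + X) = 2 + (X² + 7*X) = 2 + X² + 7*X)
b = 48 (b = 4*(6*2) = 4*12 = 48)
(95*(-3 + T(-1))² + 15) - b = (95*(-3 + (2 + (-1)² + 7*(-1)))² + 15) - 1*48 = (95*(-3 + (2 + 1 - 7))² + 15) - 48 = (95*(-3 - 4)² + 15) - 48 = (95*(-7)² + 15) - 48 = (95*49 + 15) - 48 = (4655 + 15) - 48 = 4670 - 48 = 4622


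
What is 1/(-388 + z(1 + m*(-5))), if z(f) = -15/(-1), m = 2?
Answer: -1/373 ≈ -0.0026810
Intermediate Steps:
z(f) = 15 (z(f) = -15*(-1) = 15)
1/(-388 + z(1 + m*(-5))) = 1/(-388 + 15) = 1/(-373) = -1/373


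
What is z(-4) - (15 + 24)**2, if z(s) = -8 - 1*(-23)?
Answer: -1506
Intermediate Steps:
z(s) = 15 (z(s) = -8 + 23 = 15)
z(-4) - (15 + 24)**2 = 15 - (15 + 24)**2 = 15 - 1*39**2 = 15 - 1*1521 = 15 - 1521 = -1506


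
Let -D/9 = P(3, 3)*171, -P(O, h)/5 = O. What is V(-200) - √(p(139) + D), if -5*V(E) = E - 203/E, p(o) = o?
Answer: 39797/1000 - 2*√5806 ≈ -112.60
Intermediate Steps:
P(O, h) = -5*O
D = 23085 (D = -9*(-5*3)*171 = -(-135)*171 = -9*(-2565) = 23085)
V(E) = -E/5 + 203/(5*E) (V(E) = -(E - 203/E)/5 = -E/5 + 203/(5*E))
V(-200) - √(p(139) + D) = (⅕)*(203 - 1*(-200)²)/(-200) - √(139 + 23085) = (⅕)*(-1/200)*(203 - 1*40000) - √23224 = (⅕)*(-1/200)*(203 - 40000) - 2*√5806 = (⅕)*(-1/200)*(-39797) - 2*√5806 = 39797/1000 - 2*√5806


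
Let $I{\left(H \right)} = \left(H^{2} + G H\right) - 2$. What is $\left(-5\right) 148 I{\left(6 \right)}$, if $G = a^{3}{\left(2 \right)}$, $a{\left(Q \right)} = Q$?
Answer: $-60680$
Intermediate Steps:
$G = 8$ ($G = 2^{3} = 8$)
$I{\left(H \right)} = -2 + H^{2} + 8 H$ ($I{\left(H \right)} = \left(H^{2} + 8 H\right) - 2 = -2 + H^{2} + 8 H$)
$\left(-5\right) 148 I{\left(6 \right)} = \left(-5\right) 148 \left(-2 + 6^{2} + 8 \cdot 6\right) = - 740 \left(-2 + 36 + 48\right) = \left(-740\right) 82 = -60680$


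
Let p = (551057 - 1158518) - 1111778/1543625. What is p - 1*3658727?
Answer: -6585395563278/1543625 ≈ -4.2662e+6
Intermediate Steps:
p = -937693097903/1543625 (p = -607461 - 1111778*1/1543625 = -607461 - 1111778/1543625 = -937693097903/1543625 ≈ -6.0746e+5)
p - 1*3658727 = -937693097903/1543625 - 1*3658727 = -937693097903/1543625 - 3658727 = -6585395563278/1543625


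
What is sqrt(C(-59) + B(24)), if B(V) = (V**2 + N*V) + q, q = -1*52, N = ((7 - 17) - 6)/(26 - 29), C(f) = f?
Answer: sqrt(593) ≈ 24.352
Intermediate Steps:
N = 16/3 (N = (-10 - 6)/(-3) = -16*(-1/3) = 16/3 ≈ 5.3333)
q = -52
B(V) = -52 + V**2 + 16*V/3 (B(V) = (V**2 + 16*V/3) - 52 = -52 + V**2 + 16*V/3)
sqrt(C(-59) + B(24)) = sqrt(-59 + (-52 + 24**2 + (16/3)*24)) = sqrt(-59 + (-52 + 576 + 128)) = sqrt(-59 + 652) = sqrt(593)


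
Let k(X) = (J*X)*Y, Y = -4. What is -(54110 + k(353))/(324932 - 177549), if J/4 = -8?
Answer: -5226/7757 ≈ -0.67371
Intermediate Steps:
J = -32 (J = 4*(-8) = -32)
k(X) = 128*X (k(X) = -32*X*(-4) = 128*X)
-(54110 + k(353))/(324932 - 177549) = -(54110 + 128*353)/(324932 - 177549) = -(54110 + 45184)/147383 = -99294/147383 = -1*5226/7757 = -5226/7757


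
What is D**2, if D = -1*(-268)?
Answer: 71824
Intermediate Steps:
D = 268
D**2 = 268**2 = 71824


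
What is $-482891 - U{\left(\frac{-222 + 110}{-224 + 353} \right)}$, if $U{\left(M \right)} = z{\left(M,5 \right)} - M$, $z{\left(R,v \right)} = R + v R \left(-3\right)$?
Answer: $- \frac{20764873}{43} \approx -4.829 \cdot 10^{5}$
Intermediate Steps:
$z{\left(R,v \right)} = R - 3 R v$ ($z{\left(R,v \right)} = R + R v \left(-3\right) = R - 3 R v$)
$U{\left(M \right)} = - 15 M$ ($U{\left(M \right)} = M \left(1 - 15\right) - M = M \left(-14\right) - M = - 14 M - M = - 15 M$)
$-482891 - U{\left(\frac{-222 + 110}{-224 + 353} \right)} = -482891 - - 15 \frac{-222 + 110}{-224 + 353} = -482891 - - 15 \left(- \frac{112}{129}\right) = -482891 - - 15 \left(\left(-112\right) \frac{1}{129}\right) = -482891 - \left(-15\right) \left(- \frac{112}{129}\right) = -482891 - \frac{560}{43} = - \frac{20764873}{43}$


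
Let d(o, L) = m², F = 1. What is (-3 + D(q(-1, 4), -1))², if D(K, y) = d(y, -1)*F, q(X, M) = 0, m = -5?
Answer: 484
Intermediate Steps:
d(o, L) = 25 (d(o, L) = (-5)² = 25)
D(K, y) = 25 (D(K, y) = 25*1 = 25)
(-3 + D(q(-1, 4), -1))² = (-3 + 25)² = 22² = 484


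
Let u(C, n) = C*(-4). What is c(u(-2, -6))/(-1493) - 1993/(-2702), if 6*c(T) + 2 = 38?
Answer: 2959337/4034086 ≈ 0.73358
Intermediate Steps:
u(C, n) = -4*C
c(T) = 6 (c(T) = -⅓ + (⅙)*38 = -⅓ + 19/3 = 6)
c(u(-2, -6))/(-1493) - 1993/(-2702) = 6/(-1493) - 1993/(-2702) = 6*(-1/1493) - 1993*(-1/2702) = -6/1493 + 1993/2702 = 2959337/4034086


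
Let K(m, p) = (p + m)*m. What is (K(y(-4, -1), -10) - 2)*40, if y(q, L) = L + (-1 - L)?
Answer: 360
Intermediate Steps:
y(q, L) = -1
K(m, p) = m*(m + p) (K(m, p) = (m + p)*m = m*(m + p))
(K(y(-4, -1), -10) - 2)*40 = (-(-1 - 10) - 2)*40 = (-1*(-11) - 2)*40 = (11 - 2)*40 = 9*40 = 360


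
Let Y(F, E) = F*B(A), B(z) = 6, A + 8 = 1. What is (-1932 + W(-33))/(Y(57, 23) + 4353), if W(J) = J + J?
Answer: -666/1565 ≈ -0.42556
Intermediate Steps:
A = -7 (A = -8 + 1 = -7)
W(J) = 2*J
Y(F, E) = 6*F (Y(F, E) = F*6 = 6*F)
(-1932 + W(-33))/(Y(57, 23) + 4353) = (-1932 + 2*(-33))/(6*57 + 4353) = (-1932 - 66)/(342 + 4353) = -1998/4695 = -1998*1/4695 = -666/1565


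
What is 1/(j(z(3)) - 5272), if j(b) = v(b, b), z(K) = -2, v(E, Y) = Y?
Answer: -1/5274 ≈ -0.00018961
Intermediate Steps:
j(b) = b
1/(j(z(3)) - 5272) = 1/(-2 - 5272) = 1/(-5274) = -1/5274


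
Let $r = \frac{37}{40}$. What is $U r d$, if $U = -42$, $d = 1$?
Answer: $- \frac{777}{20} \approx -38.85$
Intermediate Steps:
$r = \frac{37}{40}$ ($r = 37 \cdot \frac{1}{40} = \frac{37}{40} \approx 0.925$)
$U r d = \left(-42\right) \frac{37}{40} \cdot 1 = \left(- \frac{777}{20}\right) 1 = - \frac{777}{20}$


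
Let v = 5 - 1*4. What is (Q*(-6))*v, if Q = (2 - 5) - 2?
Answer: 30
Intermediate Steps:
v = 1 (v = 5 - 4 = 1)
Q = -5 (Q = -3 - 2 = -5)
(Q*(-6))*v = -5*(-6)*1 = 30*1 = 30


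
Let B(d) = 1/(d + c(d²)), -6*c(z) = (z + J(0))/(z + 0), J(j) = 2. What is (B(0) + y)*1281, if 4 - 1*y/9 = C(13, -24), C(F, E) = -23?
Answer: 311283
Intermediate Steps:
c(z) = -(2 + z)/(6*z) (c(z) = -(z + 2)/(6*(z + 0)) = -(2 + z)/(6*z))
y = 243 (y = 36 - 9*(-23) = 36 + 207 = 243)
B(d) = 1/(d + (-2 - d²)/(6*d²)) (B(d) = 1/(d + (-2 - d²)/(6*(d²))) = 1/(d + (-2 - d²)/(6*d²)))
(B(0) + y)*1281 = (6*0²/(-2 - 1*0² + 6*0³) + 243)*1281 = (6*0/(-2 - 1*0 + 6*0) + 243)*1281 = (6*0/(-2 + 0 + 0) + 243)*1281 = (6*0/(-2) + 243)*1281 = (6*0*(-½) + 243)*1281 = (0 + 243)*1281 = 243*1281 = 311283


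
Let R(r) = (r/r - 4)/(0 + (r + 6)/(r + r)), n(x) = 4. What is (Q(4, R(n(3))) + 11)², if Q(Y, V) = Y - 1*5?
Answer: 100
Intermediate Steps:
R(r) = -6*r/(6 + r) (R(r) = (1 - 4)/(0 + (6 + r)/((2*r))) = -3/(0 + (6 + r)*(1/(2*r))) = -3/(0 + (6 + r)/(2*r)) = -3*2*r/(6 + r) = -6*r/(6 + r))
Q(Y, V) = -5 + Y (Q(Y, V) = Y - 5 = -5 + Y)
(Q(4, R(n(3))) + 11)² = ((-5 + 4) + 11)² = (-1 + 11)² = 10² = 100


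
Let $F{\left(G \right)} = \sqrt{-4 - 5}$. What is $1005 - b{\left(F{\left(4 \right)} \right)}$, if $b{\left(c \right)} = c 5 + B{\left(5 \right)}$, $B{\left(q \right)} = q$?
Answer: $1000 - 15 i \approx 1000.0 - 15.0 i$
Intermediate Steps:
$F{\left(G \right)} = 3 i$ ($F{\left(G \right)} = \sqrt{-9} = 3 i$)
$b{\left(c \right)} = 5 + 5 c$ ($b{\left(c \right)} = c 5 + 5 = 5 c + 5 = 5 + 5 c$)
$1005 - b{\left(F{\left(4 \right)} \right)} = 1005 - \left(5 + 5 \cdot 3 i\right) = 1005 - \left(5 + 15 i\right) = 1000 - 15 i$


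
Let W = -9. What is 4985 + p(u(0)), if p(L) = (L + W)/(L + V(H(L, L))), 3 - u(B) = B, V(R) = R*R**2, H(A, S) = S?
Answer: 24924/5 ≈ 4984.8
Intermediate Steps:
V(R) = R**3
u(B) = 3 - B
p(L) = (-9 + L)/(L + L**3) (p(L) = (L - 9)/(L + L**3) = (-9 + L)/(L + L**3))
4985 + p(u(0)) = 4985 + (-9 + (3 - 1*0))/((3 - 1*0) + (3 - 1*0)**3) = 4985 + (-9 + (3 + 0))/((3 + 0) + (3 + 0)**3) = 4985 + (-9 + 3)/(3 + 3**3) = 4985 - 6/(3 + 27) = 4985 - 6/30 = 4985 + (1/30)*(-6) = 4985 - 1/5 = 24924/5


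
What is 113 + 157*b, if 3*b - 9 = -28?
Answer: -2644/3 ≈ -881.33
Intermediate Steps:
b = -19/3 (b = 3 + (⅓)*(-28) = 3 - 28/3 = -19/3 ≈ -6.3333)
113 + 157*b = 113 + 157*(-19/3) = 113 - 2983/3 = -2644/3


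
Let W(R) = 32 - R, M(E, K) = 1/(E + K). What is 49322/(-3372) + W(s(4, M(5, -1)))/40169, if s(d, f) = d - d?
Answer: -990553757/67724934 ≈ -14.626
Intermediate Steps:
s(d, f) = 0
49322/(-3372) + W(s(4, M(5, -1)))/40169 = 49322/(-3372) + (32 - 1*0)/40169 = 49322*(-1/3372) + (32 + 0)*(1/40169) = -24661/1686 + 32*(1/40169) = -24661/1686 + 32/40169 = -990553757/67724934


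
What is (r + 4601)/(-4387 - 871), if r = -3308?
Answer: -1293/5258 ≈ -0.24591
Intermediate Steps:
(r + 4601)/(-4387 - 871) = (-3308 + 4601)/(-4387 - 871) = 1293/(-5258) = 1293*(-1/5258) = -1293/5258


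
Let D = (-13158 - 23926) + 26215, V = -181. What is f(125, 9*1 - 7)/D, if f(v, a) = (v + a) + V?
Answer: 18/3623 ≈ 0.0049683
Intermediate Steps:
f(v, a) = -181 + a + v (f(v, a) = (v + a) - 181 = (a + v) - 181 = -181 + a + v)
D = -10869 (D = -37084 + 26215 = -10869)
f(125, 9*1 - 7)/D = (-181 + (9*1 - 7) + 125)/(-10869) = (-181 + (9 - 7) + 125)*(-1/10869) = (-181 + 2 + 125)*(-1/10869) = -54*(-1/10869) = 18/3623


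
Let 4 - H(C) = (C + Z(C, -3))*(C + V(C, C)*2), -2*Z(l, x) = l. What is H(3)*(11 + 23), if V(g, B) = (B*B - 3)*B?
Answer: -1853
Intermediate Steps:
Z(l, x) = -l/2
V(g, B) = B*(-3 + B²) (V(g, B) = (B² - 3)*B = (-3 + B²)*B = B*(-3 + B²))
H(C) = 4 - C*(C + 2*C*(-3 + C²))/2 (H(C) = 4 - (C - C/2)*(C + (C*(-3 + C²))*2) = 4 - C/2*(C + 2*C*(-3 + C²)) = 4 - C*(C + 2*C*(-3 + C²))/2)
H(3)*(11 + 23) = (4 - 1*3⁴ + (5/2)*3²)*(11 + 23) = (4 - 1*81 + (5/2)*9)*34 = (4 - 81 + 45/2)*34 = -109/2*34 = -1853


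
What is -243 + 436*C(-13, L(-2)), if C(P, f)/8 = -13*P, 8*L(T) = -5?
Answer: 589229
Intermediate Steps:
L(T) = -5/8 (L(T) = (⅛)*(-5) = -5/8)
C(P, f) = -104*P (C(P, f) = 8*(-13*P) = -104*P)
-243 + 436*C(-13, L(-2)) = -243 + 436*(-104*(-13)) = -243 + 436*1352 = -243 + 589472 = 589229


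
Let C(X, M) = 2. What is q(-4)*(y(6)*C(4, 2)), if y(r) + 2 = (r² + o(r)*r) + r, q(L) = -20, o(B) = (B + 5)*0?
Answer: -1600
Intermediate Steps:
o(B) = 0 (o(B) = (5 + B)*0 = 0)
y(r) = -2 + r + r² (y(r) = -2 + ((r² + 0*r) + r) = -2 + ((r² + 0) + r) = -2 + (r² + r) = -2 + (r + r²) = -2 + r + r²)
q(-4)*(y(6)*C(4, 2)) = -20*(-2 + 6 + 6²)*2 = -20*(-2 + 6 + 36)*2 = -800*2 = -20*80 = -1600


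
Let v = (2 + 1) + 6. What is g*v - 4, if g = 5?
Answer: 41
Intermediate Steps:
v = 9 (v = 3 + 6 = 9)
g*v - 4 = 5*9 - 4 = 45 - 4 = 41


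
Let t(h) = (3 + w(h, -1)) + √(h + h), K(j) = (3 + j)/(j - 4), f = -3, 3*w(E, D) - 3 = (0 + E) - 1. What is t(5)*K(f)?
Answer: 0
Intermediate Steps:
w(E, D) = ⅔ + E/3 (w(E, D) = 1 + ((0 + E) - 1)/3 = 1 + (E - 1)/3 = 1 + (-1 + E)/3 = 1 + (-⅓ + E/3) = ⅔ + E/3)
K(j) = (3 + j)/(-4 + j)
t(h) = 11/3 + h/3 + √2*√h (t(h) = (3 + (⅔ + h/3)) + √(h + h) = (11/3 + h/3) + √(2*h) = (11/3 + h/3) + √2*√h = 11/3 + h/3 + √2*√h)
t(5)*K(f) = (11/3 + (⅓)*5 + √2*√5)*((3 - 3)/(-4 - 3)) = (11/3 + 5/3 + √10)*(0/(-7)) = (16/3 + √10)*(-⅐*0) = (16/3 + √10)*0 = 0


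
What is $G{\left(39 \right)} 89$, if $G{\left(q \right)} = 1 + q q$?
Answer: $135458$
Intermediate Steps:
$G{\left(q \right)} = 1 + q^{2}$
$G{\left(39 \right)} 89 = \left(1 + 39^{2}\right) 89 = \left(1 + 1521\right) 89 = 1522 \cdot 89 = 135458$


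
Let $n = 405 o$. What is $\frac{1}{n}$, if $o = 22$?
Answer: $\frac{1}{8910} \approx 0.00011223$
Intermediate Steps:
$n = 8910$ ($n = 405 \cdot 22 = 8910$)
$\frac{1}{n} = \frac{1}{8910}$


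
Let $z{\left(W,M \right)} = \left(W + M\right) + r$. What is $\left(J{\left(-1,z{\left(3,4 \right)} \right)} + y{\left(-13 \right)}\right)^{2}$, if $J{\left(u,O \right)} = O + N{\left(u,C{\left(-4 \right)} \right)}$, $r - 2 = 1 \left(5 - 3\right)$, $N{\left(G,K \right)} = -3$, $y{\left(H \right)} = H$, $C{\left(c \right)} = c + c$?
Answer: $25$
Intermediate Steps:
$C{\left(c \right)} = 2 c$
$r = 4$ ($r = 2 + 1 \left(5 - 3\right) = 2 + 1 \cdot 2 = 2 + 2 = 4$)
$z{\left(W,M \right)} = 4 + M + W$ ($z{\left(W,M \right)} = \left(W + M\right) + 4 = \left(M + W\right) + 4 = 4 + M + W$)
$J{\left(u,O \right)} = -3 + O$ ($J{\left(u,O \right)} = O - 3 = -3 + O$)
$\left(J{\left(-1,z{\left(3,4 \right)} \right)} + y{\left(-13 \right)}\right)^{2} = \left(\left(-3 + \left(4 + 4 + 3\right)\right) - 13\right)^{2} = \left(\left(-3 + 11\right) - 13\right)^{2} = \left(8 - 13\right)^{2} = \left(-5\right)^{2} = 25$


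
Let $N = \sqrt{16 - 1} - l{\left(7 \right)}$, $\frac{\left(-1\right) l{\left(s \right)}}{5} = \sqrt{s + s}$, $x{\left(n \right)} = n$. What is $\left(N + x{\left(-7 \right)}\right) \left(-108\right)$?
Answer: $756 - 540 \sqrt{14} - 108 \sqrt{15} \approx -1682.8$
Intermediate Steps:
$l{\left(s \right)} = - 5 \sqrt{2} \sqrt{s}$ ($l{\left(s \right)} = - 5 \sqrt{s + s} = - 5 \sqrt{2 s} = - 5 \sqrt{2} \sqrt{s}$)
$N = \sqrt{15} + 5 \sqrt{14}$ ($N = \sqrt{16 - 1} - - 5 \sqrt{2} \sqrt{7} = \sqrt{15} - - 5 \sqrt{14} = \sqrt{15} + 5 \sqrt{14} \approx 22.581$)
$\left(N + x{\left(-7 \right)}\right) \left(-108\right) = \left(\left(\sqrt{15} + 5 \sqrt{14}\right) - 7\right) \left(-108\right) = \left(-7 + \sqrt{15} + 5 \sqrt{14}\right) \left(-108\right) = 756 - 540 \sqrt{14} - 108 \sqrt{15}$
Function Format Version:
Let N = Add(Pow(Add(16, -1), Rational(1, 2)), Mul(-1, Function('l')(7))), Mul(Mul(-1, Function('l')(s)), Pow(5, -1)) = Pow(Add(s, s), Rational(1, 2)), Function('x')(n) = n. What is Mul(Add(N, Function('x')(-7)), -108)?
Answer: Add(756, Mul(-540, Pow(14, Rational(1, 2))), Mul(-108, Pow(15, Rational(1, 2)))) ≈ -1682.8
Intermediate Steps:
Function('l')(s) = Mul(-5, Pow(2, Rational(1, 2)), Pow(s, Rational(1, 2))) (Function('l')(s) = Mul(-5, Pow(Add(s, s), Rational(1, 2))) = Mul(-5, Pow(Mul(2, s), Rational(1, 2))) = Mul(-5, Mul(Pow(2, Rational(1, 2)), Pow(s, Rational(1, 2)))) = Mul(-5, Pow(2, Rational(1, 2)), Pow(s, Rational(1, 2))))
N = Add(Pow(15, Rational(1, 2)), Mul(5, Pow(14, Rational(1, 2)))) (N = Add(Pow(Add(16, -1), Rational(1, 2)), Mul(-1, Mul(-5, Pow(2, Rational(1, 2)), Pow(7, Rational(1, 2))))) = Add(Pow(15, Rational(1, 2)), Mul(-1, Mul(-5, Pow(14, Rational(1, 2))))) = Add(Pow(15, Rational(1, 2)), Mul(5, Pow(14, Rational(1, 2)))) ≈ 22.581)
Mul(Add(N, Function('x')(-7)), -108) = Mul(Add(Add(Pow(15, Rational(1, 2)), Mul(5, Pow(14, Rational(1, 2)))), -7), -108) = Mul(Add(-7, Pow(15, Rational(1, 2)), Mul(5, Pow(14, Rational(1, 2)))), -108) = Add(756, Mul(-540, Pow(14, Rational(1, 2))), Mul(-108, Pow(15, Rational(1, 2))))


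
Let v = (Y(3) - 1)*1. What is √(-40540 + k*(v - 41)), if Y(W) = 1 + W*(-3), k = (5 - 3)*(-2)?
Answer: 2*I*√10085 ≈ 200.85*I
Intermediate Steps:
k = -4 (k = 2*(-2) = -4)
Y(W) = 1 - 3*W
v = -9 (v = ((1 - 3*3) - 1)*1 = ((1 - 9) - 1)*1 = (-8 - 1)*1 = -9*1 = -9)
√(-40540 + k*(v - 41)) = √(-40540 - 4*(-9 - 41)) = √(-40540 - 4*(-50)) = √(-40540 + 200) = √(-40340) = 2*I*√10085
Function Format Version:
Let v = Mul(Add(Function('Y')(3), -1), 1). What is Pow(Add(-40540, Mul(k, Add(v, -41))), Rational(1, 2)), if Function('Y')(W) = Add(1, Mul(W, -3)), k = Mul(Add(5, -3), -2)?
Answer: Mul(2, I, Pow(10085, Rational(1, 2))) ≈ Mul(200.85, I)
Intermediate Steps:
k = -4 (k = Mul(2, -2) = -4)
Function('Y')(W) = Add(1, Mul(-3, W))
v = -9 (v = Mul(Add(Add(1, Mul(-3, 3)), -1), 1) = Mul(Add(Add(1, -9), -1), 1) = Mul(Add(-8, -1), 1) = Mul(-9, 1) = -9)
Pow(Add(-40540, Mul(k, Add(v, -41))), Rational(1, 2)) = Pow(Add(-40540, Mul(-4, Add(-9, -41))), Rational(1, 2)) = Pow(Add(-40540, Mul(-4, -50)), Rational(1, 2)) = Pow(Add(-40540, 200), Rational(1, 2)) = Pow(-40340, Rational(1, 2)) = Mul(2, I, Pow(10085, Rational(1, 2)))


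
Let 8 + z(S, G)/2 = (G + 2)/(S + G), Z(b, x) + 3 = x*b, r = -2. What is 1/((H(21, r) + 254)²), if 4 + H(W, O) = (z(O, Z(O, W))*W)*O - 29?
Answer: 2209/1471412881 ≈ 1.5013e-6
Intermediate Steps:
Z(b, x) = -3 + b*x (Z(b, x) = -3 + x*b = -3 + b*x)
z(S, G) = -16 + 2*(2 + G)/(G + S) (z(S, G) = -16 + 2*((G + 2)/(S + G)) = -16 + 2*((2 + G)/(G + S)) = -16 + 2*(2 + G)/(G + S))
H(W, O) = -33 + 2*O*W*(23 - 8*O - 7*O*W)/(-3 + O + O*W) (H(W, O) = -4 + (((2*(2 - 8*O - 7*(-3 + O*W))/((-3 + O*W) + O))*W)*O - 29) = -4 + (((2*(2 - 8*O + (21 - 7*O*W))/(-3 + O + O*W))*W)*O - 29) = -4 + (((2*(23 - 8*O - 7*O*W)/(-3 + O + O*W))*W)*O - 29) = -4 + ((2*W*(23 - 8*O - 7*O*W)/(-3 + O + O*W))*O - 29) = -4 + (2*O*W*(23 - 8*O - 7*O*W)/(-3 + O + O*W) - 29) = -4 + (-29 + 2*O*W*(23 - 8*O - 7*O*W)/(-3 + O + O*W)) = -33 + 2*O*W*(23 - 8*O - 7*O*W)/(-3 + O + O*W))
1/((H(21, r) + 254)²) = 1/(((99 - 33*(-2) - 33*(-2)*21 - 2*(-2)*21*(-23 + 8*(-2) + 7*(-2)*21))/(-3 - 2 - 2*21) + 254)²) = 1/(((99 + 66 + 1386 - 2*(-2)*21*(-23 - 16 - 294))/(-3 - 2 - 42) + 254)²) = 1/(((99 + 66 + 1386 - 2*(-2)*21*(-333))/(-47) + 254)²) = 1/((-(99 + 66 + 1386 - 27972)/47 + 254)²) = 1/((-1/47*(-26421) + 254)²) = 1/((26421/47 + 254)²) = 1/((38359/47)²) = 1/(1471412881/2209) = 2209/1471412881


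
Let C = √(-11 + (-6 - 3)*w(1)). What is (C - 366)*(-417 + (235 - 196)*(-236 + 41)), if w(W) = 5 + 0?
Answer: 2936052 - 16044*I*√14 ≈ 2.9361e+6 - 60031.0*I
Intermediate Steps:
w(W) = 5
C = 2*I*√14 (C = √(-11 + (-6 - 3)*5) = √(-11 - 9*5) = √(-11 - 45) = √(-56) = 2*I*√14 ≈ 7.4833*I)
(C - 366)*(-417 + (235 - 196)*(-236 + 41)) = (2*I*√14 - 366)*(-417 + (235 - 196)*(-236 + 41)) = (-366 + 2*I*√14)*(-417 + 39*(-195)) = (-366 + 2*I*√14)*(-417 - 7605) = (-366 + 2*I*√14)*(-8022) = 2936052 - 16044*I*√14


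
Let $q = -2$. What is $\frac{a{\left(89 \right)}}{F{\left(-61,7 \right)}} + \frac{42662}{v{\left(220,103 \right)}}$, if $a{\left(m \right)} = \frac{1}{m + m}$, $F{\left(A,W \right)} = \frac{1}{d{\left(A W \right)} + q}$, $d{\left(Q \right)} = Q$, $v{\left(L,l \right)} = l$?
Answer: $\frac{7549649}{18334} \approx 411.78$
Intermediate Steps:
$F{\left(A,W \right)} = \frac{1}{-2 + A W}$ ($F{\left(A,W \right)} = \frac{1}{A W - 2} = \frac{1}{-2 + A W}$)
$a{\left(m \right)} = \frac{1}{2 m}$
$\frac{a{\left(89 \right)}}{F{\left(-61,7 \right)}} + \frac{42662}{v{\left(220,103 \right)}} = \frac{\frac{1}{2} \cdot \frac{1}{89}}{\frac{1}{-2 - 427}} + \frac{42662}{103} = \frac{\frac{1}{2} \cdot \frac{1}{89}}{\frac{1}{-2 - 427}} + 42662 \cdot \frac{1}{103} = \frac{1}{178 \frac{1}{-429}} + \frac{42662}{103} = \frac{1}{178 \left(- \frac{1}{429}\right)} + \frac{42662}{103} = \frac{1}{178} \left(-429\right) + \frac{42662}{103} = - \frac{429}{178} + \frac{42662}{103} = \frac{7549649}{18334}$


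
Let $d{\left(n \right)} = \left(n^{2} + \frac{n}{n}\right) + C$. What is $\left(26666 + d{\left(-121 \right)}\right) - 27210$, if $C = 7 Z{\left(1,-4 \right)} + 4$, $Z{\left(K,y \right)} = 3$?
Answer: $14123$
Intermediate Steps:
$C = 25$ ($C = 7 \cdot 3 + 4 = 21 + 4 = 25$)
$d{\left(n \right)} = 26 + n^{2}$ ($d{\left(n \right)} = \left(n^{2} + \frac{n}{n}\right) + 25 = \left(n^{2} + 1\right) + 25 = \left(1 + n^{2}\right) + 25 = 26 + n^{2}$)
$\left(26666 + d{\left(-121 \right)}\right) - 27210 = \left(26666 + \left(26 + \left(-121\right)^{2}\right)\right) - 27210 = \left(26666 + \left(26 + 14641\right)\right) - 27210 = \left(26666 + 14667\right) - 27210 = 41333 - 27210 = 14123$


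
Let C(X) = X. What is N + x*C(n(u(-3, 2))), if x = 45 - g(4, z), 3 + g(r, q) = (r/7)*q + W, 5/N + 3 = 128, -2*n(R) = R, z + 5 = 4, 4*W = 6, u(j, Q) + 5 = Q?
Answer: 49453/700 ≈ 70.647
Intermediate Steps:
u(j, Q) = -5 + Q
W = 3/2 (W = (¼)*6 = 3/2 ≈ 1.5000)
z = -1 (z = -5 + 4 = -1)
n(R) = -R/2
N = 1/25 (N = 5/(-3 + 128) = 5/125 = 5*(1/125) = 1/25 ≈ 0.040000)
g(r, q) = -3/2 + q*r/7 (g(r, q) = -3 + ((r/7)*q + 3/2) = -3 + (q*r/7 + 3/2) = -3 + (3/2 + q*r/7) = -3/2 + q*r/7)
x = 659/14 (x = 45 - (-3/2 + (⅐)*(-1)*4) = 45 - (-3/2 - 4/7) = 45 - 1*(-29/14) = 45 + 29/14 = 659/14 ≈ 47.071)
N + x*C(n(u(-3, 2))) = 1/25 + 659*(-(-5 + 2)/2)/14 = 1/25 + 659*(-½*(-3))/14 = 1/25 + (659/14)*(3/2) = 1/25 + 1977/28 = 49453/700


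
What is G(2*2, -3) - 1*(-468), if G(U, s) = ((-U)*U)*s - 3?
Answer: 513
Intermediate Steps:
G(U, s) = -3 - s*U**2 (G(U, s) = (-U**2)*s - 3 = -s*U**2 - 3 = -3 - s*U**2)
G(2*2, -3) - 1*(-468) = (-3 - 1*(-3)*(2*2)**2) - 1*(-468) = (-3 - 1*(-3)*4**2) + 468 = (-3 - 1*(-3)*16) + 468 = (-3 + 48) + 468 = 45 + 468 = 513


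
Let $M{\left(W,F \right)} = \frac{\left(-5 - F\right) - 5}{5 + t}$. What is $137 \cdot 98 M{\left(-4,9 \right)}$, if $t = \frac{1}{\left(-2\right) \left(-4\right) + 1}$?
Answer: $- \frac{1147923}{23} \approx -49910.0$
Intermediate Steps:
$t = \frac{1}{9}$ ($t = \frac{1}{8 + 1} = \frac{1}{9} \approx 0.11111$)
$M{\left(W,F \right)} = - \frac{45}{23} - \frac{9 F}{46}$ ($M{\left(W,F \right)} = \frac{\left(-5 - F\right) - 5}{5 + \frac{1}{9}} = \frac{-10 - F}{\frac{46}{9}} = \left(-10 - F\right) \frac{9}{46} = - \frac{45}{23} - \frac{9 F}{46}$)
$137 \cdot 98 M{\left(-4,9 \right)} = 137 \cdot 98 \left(- \frac{45}{23} - \frac{81}{46}\right) = 13426 \left(- \frac{45}{23} - \frac{81}{46}\right) = 13426 \left(- \frac{171}{46}\right) = - \frac{1147923}{23}$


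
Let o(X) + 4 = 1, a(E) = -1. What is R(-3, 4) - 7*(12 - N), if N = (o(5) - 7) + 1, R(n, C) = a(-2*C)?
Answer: -148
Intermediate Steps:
R(n, C) = -1
o(X) = -3 (o(X) = -4 + 1 = -3)
N = -9 (N = (-3 - 7) + 1 = -10 + 1 = -9)
R(-3, 4) - 7*(12 - N) = -1 - 7*(12 - 1*(-9)) = -1 - 7*(12 + 9) = -1 - 7*21 = -1 - 147 = -148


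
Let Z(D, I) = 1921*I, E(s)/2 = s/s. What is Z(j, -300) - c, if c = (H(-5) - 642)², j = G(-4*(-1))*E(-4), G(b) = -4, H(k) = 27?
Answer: -954525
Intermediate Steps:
E(s) = 2 (E(s) = 2*(s/s) = 2*1 = 2)
j = -8 (j = -4*2 = -8)
c = 378225 (c = (27 - 642)² = (-615)² = 378225)
Z(j, -300) - c = 1921*(-300) - 1*378225 = -576300 - 378225 = -954525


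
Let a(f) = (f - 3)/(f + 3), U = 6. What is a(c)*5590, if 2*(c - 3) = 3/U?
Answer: 1118/5 ≈ 223.60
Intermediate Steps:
c = 13/4 (c = 3 + (3/6)/2 = 3 + (3*(1/6))/2 = 3 + (1/2)*(1/2) = 3 + 1/4 = 13/4 ≈ 3.2500)
a(f) = (-3 + f)/(3 + f)
a(c)*5590 = ((-3 + 13/4)/(3 + 13/4))*5590 = ((1/4)/(25/4))*5590 = ((4/25)*(1/4))*5590 = (1/25)*5590 = 1118/5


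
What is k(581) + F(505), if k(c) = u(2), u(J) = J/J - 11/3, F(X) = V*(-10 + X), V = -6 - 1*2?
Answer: -11888/3 ≈ -3962.7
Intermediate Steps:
V = -8 (V = -6 - 2 = -8)
F(X) = 80 - 8*X (F(X) = -8*(-10 + X) = 80 - 8*X)
u(J) = -8/3 (u(J) = 1 - 11*⅓ = 1 - 11/3 = -8/3)
k(c) = -8/3
k(581) + F(505) = -8/3 + (80 - 8*505) = -8/3 + (80 - 4040) = -8/3 - 3960 = -11888/3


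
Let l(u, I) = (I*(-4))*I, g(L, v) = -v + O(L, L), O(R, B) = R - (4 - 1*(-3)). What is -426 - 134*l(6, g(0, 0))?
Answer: 25838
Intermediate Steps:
O(R, B) = -7 + R (O(R, B) = R - (4 + 3) = R - 1*7 = R - 7 = -7 + R)
g(L, v) = -7 + L - v (g(L, v) = -v + (-7 + L) = -7 + L - v)
l(u, I) = -4*I² (l(u, I) = (-4*I)*I = -4*I²)
-426 - 134*l(6, g(0, 0)) = -426 - (-536)*(-7 + 0 - 1*0)² = -426 - (-536)*(-7 + 0 + 0)² = -426 - (-536)*(-7)² = -426 - (-536)*49 = -426 - 134*(-196) = -426 + 26264 = 25838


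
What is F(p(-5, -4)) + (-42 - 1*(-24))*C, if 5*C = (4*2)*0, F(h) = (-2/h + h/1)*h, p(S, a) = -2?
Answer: 2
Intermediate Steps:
F(h) = h*(h - 2/h) (F(h) = (-2/h + h*1)*h = (-2/h + h)*h = (h - 2/h)*h = h*(h - 2/h))
C = 0 (C = ((4*2)*0)/5 = (8*0)/5 = (⅕)*0 = 0)
F(p(-5, -4)) + (-42 - 1*(-24))*C = (-2 + (-2)²) + (-42 - 1*(-24))*0 = (-2 + 4) + (-42 + 24)*0 = 2 - 18*0 = 2 + 0 = 2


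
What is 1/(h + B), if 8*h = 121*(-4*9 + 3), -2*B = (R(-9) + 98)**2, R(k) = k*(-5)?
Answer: -8/85789 ≈ -9.3252e-5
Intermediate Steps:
R(k) = -5*k
B = -20449/2 (B = -(-5*(-9) + 98)**2/2 = -(45 + 98)**2/2 = -1/2*143**2 = -1/2*20449 = -20449/2 ≈ -10225.)
h = -3993/8 (h = (121*(-4*9 + 3))/8 = (121*(-36 + 3))/8 = (121*(-33))/8 = (1/8)*(-3993) = -3993/8 ≈ -499.13)
1/(h + B) = 1/(-3993/8 - 20449/2) = 1/(-85789/8) = -8/85789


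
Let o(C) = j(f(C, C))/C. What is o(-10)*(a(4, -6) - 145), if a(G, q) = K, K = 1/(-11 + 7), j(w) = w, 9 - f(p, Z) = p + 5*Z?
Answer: 40089/40 ≈ 1002.2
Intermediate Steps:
f(p, Z) = 9 - p - 5*Z (f(p, Z) = 9 - (p + 5*Z) = 9 + (-p - 5*Z) = 9 - p - 5*Z)
K = -¼ (K = 1/(-4) = -¼ ≈ -0.25000)
a(G, q) = -¼
o(C) = (9 - 6*C)/C (o(C) = (9 - C - 5*C)/C = (9 - 6*C)/C)
o(-10)*(a(4, -6) - 145) = (-6 + 9/(-10))*(-¼ - 145) = (-6 + 9*(-⅒))*(-581/4) = (-6 - 9/10)*(-581/4) = -69/10*(-581/4) = 40089/40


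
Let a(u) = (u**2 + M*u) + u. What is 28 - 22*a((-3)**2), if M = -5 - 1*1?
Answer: -764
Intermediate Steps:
M = -6 (M = -5 - 1 = -6)
a(u) = u**2 - 5*u (a(u) = (u**2 - 6*u) + u = u**2 - 5*u)
28 - 22*a((-3)**2) = 28 - 22*(-3)**2*(-5 + (-3)**2) = 28 - 198*(-5 + 9) = 28 - 198*4 = 28 - 22*36 = 28 - 792 = -764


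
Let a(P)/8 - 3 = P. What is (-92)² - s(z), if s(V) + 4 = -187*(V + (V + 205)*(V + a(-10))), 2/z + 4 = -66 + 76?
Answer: -19160291/9 ≈ -2.1289e+6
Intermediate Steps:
a(P) = 24 + 8*P
z = ⅓ (z = 2/(-4 + (-66 + 76)) = 2/(-4 + 10) = 2/6 = 2*(⅙) = ⅓ ≈ 0.33333)
s(V) = -4 - 187*V - 187*(-56 + V)*(205 + V) (s(V) = -4 - 187*(V + (V + 205)*(V + (24 + 8*(-10)))) = -4 - 187*(V + (205 + V)*(V + (24 - 80))) = -4 - 187*(V + (205 + V)*(V - 56)) = -4 - 187*(V + (205 + V)*(-56 + V)) = -4 - 187*(V + (-56 + V)*(205 + V)) = -4 + (-187*V - 187*(-56 + V)*(205 + V)) = -4 - 187*V - 187*(-56 + V)*(205 + V))
(-92)² - s(z) = (-92)² - (2146756 - 28050*⅓ - 187*(⅓)²) = 8464 - (2146756 - 9350 - 187*⅑) = 8464 - (2146756 - 9350 - 187/9) = 8464 - 1*19236467/9 = 8464 - 19236467/9 = -19160291/9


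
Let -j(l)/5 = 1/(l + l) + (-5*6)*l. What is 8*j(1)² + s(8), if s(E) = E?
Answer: 174058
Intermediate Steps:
j(l) = 150*l - 5/(2*l) (j(l) = -5*(1/(l + l) + (-5*6)*l) = -5*(1/(2*l) - 30*l) = 150*l - 5/(2*l))
8*j(1)² + s(8) = 8*(150*1 - 5/2/1)² + 8 = 8*(150 - 5/2*1)² + 8 = 8*(150 - 5/2)² + 8 = 8*(295/2)² + 8 = 8*(87025/4) + 8 = 174050 + 8 = 174058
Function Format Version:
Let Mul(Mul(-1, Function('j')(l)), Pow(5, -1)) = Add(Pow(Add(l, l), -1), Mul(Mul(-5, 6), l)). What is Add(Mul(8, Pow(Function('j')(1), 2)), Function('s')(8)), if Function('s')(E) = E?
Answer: 174058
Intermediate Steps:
Function('j')(l) = Add(Mul(150, l), Mul(Rational(-5, 2), Pow(l, -1))) (Function('j')(l) = Mul(-5, Add(Pow(Add(l, l), -1), Mul(Mul(-5, 6), l))) = Mul(-5, Add(Pow(Mul(2, l), -1), Mul(-30, l))) = Mul(-5, Add(Mul(Rational(1, 2), Pow(l, -1)), Mul(-30, l))) = Add(Mul(150, l), Mul(Rational(-5, 2), Pow(l, -1))))
Add(Mul(8, Pow(Function('j')(1), 2)), Function('s')(8)) = Add(Mul(8, Pow(Add(Mul(150, 1), Mul(Rational(-5, 2), Pow(1, -1))), 2)), 8) = Add(Mul(8, Pow(Add(150, Mul(Rational(-5, 2), 1)), 2)), 8) = Add(Mul(8, Pow(Add(150, Rational(-5, 2)), 2)), 8) = Add(Mul(8, Pow(Rational(295, 2), 2)), 8) = Add(Mul(8, Rational(87025, 4)), 8) = Add(174050, 8) = 174058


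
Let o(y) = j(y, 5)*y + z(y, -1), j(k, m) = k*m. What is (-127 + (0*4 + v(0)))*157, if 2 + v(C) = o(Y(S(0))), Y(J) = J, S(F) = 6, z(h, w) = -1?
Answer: 7850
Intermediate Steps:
o(y) = -1 + 5*y² (o(y) = (y*5)*y - 1 = (5*y)*y - 1 = 5*y² - 1 = -1 + 5*y²)
v(C) = 177 (v(C) = -2 + (-1 + 5*6²) = -2 + (-1 + 5*36) = -2 + (-1 + 180) = -2 + 179 = 177)
(-127 + (0*4 + v(0)))*157 = (-127 + (0*4 + 177))*157 = (-127 + (0 + 177))*157 = (-127 + 177)*157 = 50*157 = 7850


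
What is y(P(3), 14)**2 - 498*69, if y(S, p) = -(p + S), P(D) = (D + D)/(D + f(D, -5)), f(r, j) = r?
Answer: -34137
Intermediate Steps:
P(D) = 1 (P(D) = (D + D)/(D + D) = (2*D)/((2*D)) = (2*D)*(1/(2*D)) = 1)
y(S, p) = -S - p (y(S, p) = -(S + p) = -S - p)
y(P(3), 14)**2 - 498*69 = (-1*1 - 1*14)**2 - 498*69 = (-1 - 14)**2 - 1*34362 = (-15)**2 - 34362 = 225 - 34362 = -34137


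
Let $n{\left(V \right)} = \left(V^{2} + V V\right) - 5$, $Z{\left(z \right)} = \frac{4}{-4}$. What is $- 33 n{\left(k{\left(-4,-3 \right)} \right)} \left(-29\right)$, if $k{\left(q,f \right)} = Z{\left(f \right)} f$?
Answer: $12441$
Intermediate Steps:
$Z{\left(z \right)} = -1$ ($Z{\left(z \right)} = 4 \left(- \frac{1}{4}\right) = -1$)
$k{\left(q,f \right)} = - f$
$n{\left(V \right)} = -5 + 2 V^{2}$ ($n{\left(V \right)} = \left(V^{2} + V^{2}\right) - 5 = 2 V^{2} - 5 = -5 + 2 V^{2}$)
$- 33 n{\left(k{\left(-4,-3 \right)} \right)} \left(-29\right) = - 33 \left(-5 + 2 \left(\left(-1\right) \left(-3\right)\right)^{2}\right) \left(-29\right) = - 33 \left(-5 + 2 \cdot 3^{2}\right) \left(-29\right) = - 33 \left(-5 + 2 \cdot 9\right) \left(-29\right) = - 33 \left(-5 + 18\right) \left(-29\right) = \left(-33\right) 13 \left(-29\right) = \left(-429\right) \left(-29\right) = 12441$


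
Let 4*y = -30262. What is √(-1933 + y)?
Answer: 11*I*√314/2 ≈ 97.46*I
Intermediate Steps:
y = -15131/2 (y = (¼)*(-30262) = -15131/2 ≈ -7565.5)
√(-1933 + y) = √(-1933 - 15131/2) = √(-18997/2) = 11*I*√314/2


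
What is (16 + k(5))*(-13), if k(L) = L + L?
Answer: -338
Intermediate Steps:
k(L) = 2*L
(16 + k(5))*(-13) = (16 + 2*5)*(-13) = (16 + 10)*(-13) = 26*(-13) = -338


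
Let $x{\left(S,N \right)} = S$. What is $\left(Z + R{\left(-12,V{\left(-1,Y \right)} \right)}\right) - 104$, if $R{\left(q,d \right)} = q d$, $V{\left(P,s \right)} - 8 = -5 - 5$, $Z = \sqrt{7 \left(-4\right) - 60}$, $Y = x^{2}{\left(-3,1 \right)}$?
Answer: $-80 + 2 i \sqrt{22} \approx -80.0 + 9.3808 i$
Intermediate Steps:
$Y = 9$ ($Y = \left(-3\right)^{2} = 9$)
$Z = 2 i \sqrt{22}$ ($Z = \sqrt{-28 - 60} = \sqrt{-88} = 2 i \sqrt{22} \approx 9.3808 i$)
$V{\left(P,s \right)} = -2$ ($V{\left(P,s \right)} = 8 - 10 = -2$)
$R{\left(q,d \right)} = d q$
$\left(Z + R{\left(-12,V{\left(-1,Y \right)} \right)}\right) - 104 = \left(2 i \sqrt{22} - -24\right) - 104 = \left(2 i \sqrt{22} + 24\right) - 104 = \left(24 + 2 i \sqrt{22}\right) - 104 = -80 + 2 i \sqrt{22}$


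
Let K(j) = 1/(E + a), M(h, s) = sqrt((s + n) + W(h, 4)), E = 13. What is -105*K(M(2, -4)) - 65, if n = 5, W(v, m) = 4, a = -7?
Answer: -165/2 ≈ -82.500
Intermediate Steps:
M(h, s) = sqrt(9 + s) (M(h, s) = sqrt((s + 5) + 4) = sqrt((5 + s) + 4) = sqrt(9 + s))
K(j) = 1/6 (K(j) = 1/(13 - 7) = 1/6)
-105*K(M(2, -4)) - 65 = -105*1/6 - 65 = -35/2 - 65 = -165/2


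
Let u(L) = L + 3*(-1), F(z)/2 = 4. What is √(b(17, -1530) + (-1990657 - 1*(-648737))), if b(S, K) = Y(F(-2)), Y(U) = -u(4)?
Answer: I*√1341921 ≈ 1158.4*I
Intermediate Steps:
F(z) = 8 (F(z) = 2*4 = 8)
u(L) = -3 + L (u(L) = L - 3 = -3 + L)
Y(U) = -1 (Y(U) = -(-3 + 4) = -1*1 = -1)
b(S, K) = -1
√(b(17, -1530) + (-1990657 - 1*(-648737))) = √(-1 + (-1990657 - 1*(-648737))) = √(-1 + (-1990657 + 648737)) = √(-1 - 1341920) = √(-1341921) = I*√1341921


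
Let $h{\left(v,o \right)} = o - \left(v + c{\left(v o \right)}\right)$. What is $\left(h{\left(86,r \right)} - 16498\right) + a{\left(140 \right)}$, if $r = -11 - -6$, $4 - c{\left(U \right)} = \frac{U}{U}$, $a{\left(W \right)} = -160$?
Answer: $-16752$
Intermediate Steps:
$c{\left(U \right)} = 3$ ($c{\left(U \right)} = 4 - \frac{U}{U} = 4 - 1 = 3$)
$r = -5$ ($r = -11 + 6 = -5$)
$h{\left(v,o \right)} = -3 + o - v$ ($h{\left(v,o \right)} = o - \left(v + 3\right) = o - \left(3 + v\right) = -3 + o - v$)
$\left(h{\left(86,r \right)} - 16498\right) + a{\left(140 \right)} = \left(\left(-3 - 5 - 86\right) - 16498\right) - 160 = \left(-94 - 16498\right) - 160 = -16592 - 160 = -16752$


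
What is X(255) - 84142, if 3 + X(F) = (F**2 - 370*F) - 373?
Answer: -113843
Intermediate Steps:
X(F) = -376 + F**2 - 370*F (X(F) = -3 + ((F**2 - 370*F) - 373) = -3 + (-373 + F**2 - 370*F) = -376 + F**2 - 370*F)
X(255) - 84142 = (-376 + 255**2 - 370*255) - 84142 = (-376 + 65025 - 94350) - 84142 = -29701 - 84142 = -113843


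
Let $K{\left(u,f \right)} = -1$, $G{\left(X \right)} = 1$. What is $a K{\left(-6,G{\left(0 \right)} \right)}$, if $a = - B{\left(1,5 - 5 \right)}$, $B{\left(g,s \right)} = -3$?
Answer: $-3$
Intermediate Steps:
$a = 3$ ($a = \left(-1\right) \left(-3\right) = 3$)
$a K{\left(-6,G{\left(0 \right)} \right)} = 3 \left(-1\right) = -3$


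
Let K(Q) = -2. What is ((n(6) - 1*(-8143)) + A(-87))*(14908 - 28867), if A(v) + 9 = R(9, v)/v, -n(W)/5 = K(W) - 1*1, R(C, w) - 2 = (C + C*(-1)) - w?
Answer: -3298390722/29 ≈ -1.1374e+8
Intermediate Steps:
R(C, w) = 2 - w (R(C, w) = 2 + ((C + C*(-1)) - w) = 2 + ((C - C) - w) = 2 + (0 - w) = 2 - w)
n(W) = 15 (n(W) = -5*(-2 - 1*1) = -5*(-2 - 1) = -5*(-3) = 15)
A(v) = -9 + (2 - v)/v
((n(6) - 1*(-8143)) + A(-87))*(14908 - 28867) = ((15 - 1*(-8143)) + (-10 + 2/(-87)))*(14908 - 28867) = ((15 + 8143) + (-10 + 2*(-1/87)))*(-13959) = (8158 + (-10 - 2/87))*(-13959) = (8158 - 872/87)*(-13959) = (708874/87)*(-13959) = -3298390722/29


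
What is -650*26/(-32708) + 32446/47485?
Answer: 35841159/29868065 ≈ 1.2000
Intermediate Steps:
-650*26/(-32708) + 32446/47485 = -16900*(-1/32708) + 32446*(1/47485) = 325/629 + 32446/47485 = 35841159/29868065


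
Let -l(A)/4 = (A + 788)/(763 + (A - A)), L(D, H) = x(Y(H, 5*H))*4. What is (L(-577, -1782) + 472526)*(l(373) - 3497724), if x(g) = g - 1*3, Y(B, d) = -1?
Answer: -1261019594140560/763 ≈ -1.6527e+12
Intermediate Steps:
x(g) = -3 + g (x(g) = g - 3 = -3 + g)
L(D, H) = -16 (L(D, H) = (-3 - 1)*4 = -4*4 = -16)
l(A) = -3152/763 - 4*A/763 (l(A) = -4*(A + 788)/(763 + (A - A)) = -4*(788 + A)/(763 + 0) = -4*(788 + A)/763 = -4*(788/763 + A/763) = -3152/763 - 4*A/763)
(L(-577, -1782) + 472526)*(l(373) - 3497724) = (-16 + 472526)*((-3152/763 - 4/763*373) - 3497724) = 472510*((-3152/763 - 1492/763) - 3497724) = 472510*(-4644/763 - 3497724) = 472510*(-2668768056/763) = -1261019594140560/763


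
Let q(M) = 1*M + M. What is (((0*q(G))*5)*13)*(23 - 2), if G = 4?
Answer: 0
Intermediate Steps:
q(M) = 2*M (q(M) = M + M = 2*M)
(((0*q(G))*5)*13)*(23 - 2) = (((0*(2*4))*5)*13)*(23 - 2) = (((0*8)*5)*13)*21 = ((0*5)*13)*21 = (0*13)*21 = 0*21 = 0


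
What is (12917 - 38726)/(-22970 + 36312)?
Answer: -3687/1906 ≈ -1.9344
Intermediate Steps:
(12917 - 38726)/(-22970 + 36312) = -25809/13342 = -25809*1/13342 = -3687/1906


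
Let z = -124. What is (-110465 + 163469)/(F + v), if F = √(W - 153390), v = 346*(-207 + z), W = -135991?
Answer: -6070336104/13116494057 - 53004*I*√289381/13116494057 ≈ -0.4628 - 0.0021738*I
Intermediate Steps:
v = -114526 (v = 346*(-207 - 124) = 346*(-331) = -114526)
F = I*√289381 (F = √(-135991 - 153390) = √(-289381) = I*√289381 ≈ 537.94*I)
(-110465 + 163469)/(F + v) = (-110465 + 163469)/(I*√289381 - 114526) = 53004/(-114526 + I*√289381)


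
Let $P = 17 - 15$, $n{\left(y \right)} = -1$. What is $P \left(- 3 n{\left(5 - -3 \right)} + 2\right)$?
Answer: $10$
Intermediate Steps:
$P = 2$ ($P = 17 - 15 = 2$)
$P \left(- 3 n{\left(5 - -3 \right)} + 2\right) = 2 \left(\left(-3\right) \left(-1\right) + 2\right) = 2 \left(3 + 2\right) = 2 \cdot 5 = 10$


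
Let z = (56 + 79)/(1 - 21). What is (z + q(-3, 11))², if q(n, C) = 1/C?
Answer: 85849/1936 ≈ 44.344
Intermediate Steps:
z = -27/4 (z = 135/(-20) = 135*(-1/20) = -27/4 ≈ -6.7500)
(z + q(-3, 11))² = (-27/4 + 1/11)² = (-293/44)² = 85849/1936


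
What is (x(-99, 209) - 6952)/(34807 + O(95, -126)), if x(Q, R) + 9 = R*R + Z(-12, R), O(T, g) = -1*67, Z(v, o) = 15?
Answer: 2449/2316 ≈ 1.0574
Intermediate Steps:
O(T, g) = -67
x(Q, R) = 6 + R² (x(Q, R) = -9 + (R*R + 15) = -9 + (R² + 15) = -9 + (15 + R²) = 6 + R²)
(x(-99, 209) - 6952)/(34807 + O(95, -126)) = ((6 + 209²) - 6952)/(34807 - 67) = ((6 + 43681) - 6952)/34740 = (43687 - 6952)*(1/34740) = 36735*(1/34740) = 2449/2316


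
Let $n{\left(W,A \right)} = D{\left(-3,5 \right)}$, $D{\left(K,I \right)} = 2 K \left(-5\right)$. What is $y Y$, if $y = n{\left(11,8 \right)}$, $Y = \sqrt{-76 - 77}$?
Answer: $90 i \sqrt{17} \approx 371.08 i$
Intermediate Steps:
$D{\left(K,I \right)} = - 10 K$
$n{\left(W,A \right)} = 30$ ($n{\left(W,A \right)} = \left(-10\right) \left(-3\right) = 30$)
$Y = 3 i \sqrt{17}$ ($Y = \sqrt{-153} = 3 i \sqrt{17} \approx 12.369 i$)
$y = 30$
$y Y = 30 \cdot 3 i \sqrt{17} = 90 i \sqrt{17}$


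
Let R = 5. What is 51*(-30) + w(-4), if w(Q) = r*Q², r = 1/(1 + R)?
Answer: -4582/3 ≈ -1527.3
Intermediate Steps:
r = ⅙ (r = 1/(1 + 5) = 1/6 = ⅙ ≈ 0.16667)
w(Q) = Q²/6
51*(-30) + w(-4) = 51*(-30) + (⅙)*(-4)² = -1530 + (⅙)*16 = -1530 + 8/3 = -4582/3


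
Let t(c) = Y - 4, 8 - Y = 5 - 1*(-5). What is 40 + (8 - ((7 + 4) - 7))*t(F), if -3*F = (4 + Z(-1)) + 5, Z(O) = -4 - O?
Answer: 16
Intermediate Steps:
Y = -2 (Y = 8 - (5 - 1*(-5)) = 8 - (5 + 5) = 8 - 1*10 = 8 - 10 = -2)
F = -2 (F = -((4 + (-4 - 1*(-1))) + 5)/3 = -((4 + (-4 + 1)) + 5)/3 = -((4 - 3) + 5)/3 = -(1 + 5)/3 = -⅓*6 = -2)
t(c) = -6 (t(c) = -2 - 4 = -6)
40 + (8 - ((7 + 4) - 7))*t(F) = 40 + (8 - ((7 + 4) - 7))*(-6) = 40 + (8 - (11 - 7))*(-6) = 40 + (8 - 1*4)*(-6) = 40 + (8 - 4)*(-6) = 40 + 4*(-6) = 40 - 24 = 16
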